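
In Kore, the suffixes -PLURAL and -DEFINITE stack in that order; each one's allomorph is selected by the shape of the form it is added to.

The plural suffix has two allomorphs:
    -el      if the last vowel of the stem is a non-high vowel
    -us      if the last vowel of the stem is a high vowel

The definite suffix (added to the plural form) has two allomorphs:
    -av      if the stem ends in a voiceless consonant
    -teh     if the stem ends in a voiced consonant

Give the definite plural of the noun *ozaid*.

The last vowel of *ozaid* is /i/, which is a high vowel, so the plural suffix is -us, giving *ozaidus*.
Since the final consonant of the plural form *ozaidus* is /s/ (voiceless), it takes -av, giving *ozaidusav*.

ozaidusav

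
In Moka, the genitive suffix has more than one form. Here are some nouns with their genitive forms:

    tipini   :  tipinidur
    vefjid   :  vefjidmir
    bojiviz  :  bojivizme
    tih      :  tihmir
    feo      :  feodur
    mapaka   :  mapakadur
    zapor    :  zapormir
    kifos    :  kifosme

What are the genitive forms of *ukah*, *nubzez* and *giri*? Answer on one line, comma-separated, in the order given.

ukahmir, nubzezme, giridur

The alternation tracks the final sound of the stem — -me when the stem ends in a sibilant (*bojiviz*, *kifos*); -mir when the stem ends in a non-sibilant consonant (*vefjid*, *tih*, *zapor*); -dur when the stem ends in a vowel (*tipini*, *feo*, *mapaka*).
Since the final sound of *ukah* is /h/ (a non-sibilant consonant), it takes -mir, giving *ukahmir*.
Since the final sound of *nubzez* is /z/ (a sibilant), it takes -me, giving *nubzezme*.
*giri* — final sound /i/ (a vowel) → -dur → *giridur*.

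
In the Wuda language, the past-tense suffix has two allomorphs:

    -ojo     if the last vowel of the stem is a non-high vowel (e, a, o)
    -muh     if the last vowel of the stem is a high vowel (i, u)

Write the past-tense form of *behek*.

Since the last vowel of *behek* is /e/ (a non-high vowel), it takes -ojo, giving *behekojo*.

behekojo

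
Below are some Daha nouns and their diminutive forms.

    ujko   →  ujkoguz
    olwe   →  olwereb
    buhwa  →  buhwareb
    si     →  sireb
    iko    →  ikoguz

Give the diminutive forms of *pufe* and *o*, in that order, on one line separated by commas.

pufereb, oguz

The alternation tracks the last vowel of the stem — -guz when the last vowel of the stem is a rounded vowel (*ujko*, *iko*); -reb when the last vowel of the stem is an unrounded vowel (*olwe*, *buhwa*, *si*).
*pufe* — last vowel /e/ (an unrounded vowel) → -reb → *pufereb*.
The last vowel of *o* is /o/, which is a rounded vowel, so the suffix is -guz, giving *oguz*.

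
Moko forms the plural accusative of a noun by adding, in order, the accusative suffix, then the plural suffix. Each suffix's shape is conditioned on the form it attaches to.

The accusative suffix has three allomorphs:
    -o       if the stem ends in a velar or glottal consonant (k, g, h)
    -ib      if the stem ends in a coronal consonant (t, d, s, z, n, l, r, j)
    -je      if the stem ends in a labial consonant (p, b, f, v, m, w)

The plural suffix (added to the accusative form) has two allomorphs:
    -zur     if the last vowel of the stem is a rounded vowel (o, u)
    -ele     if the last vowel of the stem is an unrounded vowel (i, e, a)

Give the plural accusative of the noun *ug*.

ugozur

The final consonant of *ug* is /g/, which is velar/glottal, so the accusative suffix is -o, giving *ugo*.
Since the last vowel of the accusative form *ugo* is /o/ (a rounded vowel), it takes -zur, giving *ugozur*.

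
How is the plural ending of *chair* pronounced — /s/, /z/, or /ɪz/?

/z/

The stem *chair* ends in a voiced non-sibilant sound.
The plural suffix surfaces as /ɪz/ after sibilants, /s/ after other voiceless consonants, and /z/ after other voiced sounds.
So the plural -s on *chair* is pronounced /z/.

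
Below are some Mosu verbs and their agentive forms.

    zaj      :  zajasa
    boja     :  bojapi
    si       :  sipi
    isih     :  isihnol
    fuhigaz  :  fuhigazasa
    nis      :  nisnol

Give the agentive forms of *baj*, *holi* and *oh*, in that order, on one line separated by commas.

The alternation tracks the final sound of the stem — -nol when the stem ends in a voiceless consonant (*isih*, *nis*); -asa when the stem ends in a voiced consonant (*zaj*, *fuhigaz*); -pi when the stem ends in a vowel (*boja*, *si*).
*baj* — final sound /j/ (a voiced consonant) → -asa → *bajasa*.
*holi*: final sound = /i/, a vowel → -pi → *holipi*.
*oh* — final sound /h/ (a voiceless consonant) → -nol → *ohnol*.

bajasa, holipi, ohnol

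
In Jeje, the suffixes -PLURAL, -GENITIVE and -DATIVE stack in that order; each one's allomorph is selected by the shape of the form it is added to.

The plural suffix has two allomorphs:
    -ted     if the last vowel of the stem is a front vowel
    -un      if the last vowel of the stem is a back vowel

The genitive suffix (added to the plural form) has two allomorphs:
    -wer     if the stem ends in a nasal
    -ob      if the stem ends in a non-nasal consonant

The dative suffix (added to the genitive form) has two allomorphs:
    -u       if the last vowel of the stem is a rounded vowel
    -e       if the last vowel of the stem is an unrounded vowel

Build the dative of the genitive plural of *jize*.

Since the last vowel of *jize* is /e/ (a front vowel), it takes -ted, giving *jizeted*.
Since the final consonant of the plural form *jizeted* is /d/ (non-nasal), it takes -ob, giving *jizetedob*.
The genitive form *jizetedob*: last vowel = /o/, a rounded vowel → -u → *jizetedobu*.

jizetedobu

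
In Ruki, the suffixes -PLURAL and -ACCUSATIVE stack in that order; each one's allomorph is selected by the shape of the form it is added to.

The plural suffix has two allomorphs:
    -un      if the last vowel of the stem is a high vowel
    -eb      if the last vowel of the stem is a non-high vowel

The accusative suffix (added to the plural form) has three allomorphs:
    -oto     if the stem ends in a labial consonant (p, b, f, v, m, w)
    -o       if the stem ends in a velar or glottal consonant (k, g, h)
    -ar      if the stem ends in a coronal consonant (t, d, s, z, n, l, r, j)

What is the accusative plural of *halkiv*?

Since the last vowel of *halkiv* is /i/ (a high vowel), it takes -un, giving *halkivun*.
Since the final consonant of the plural form *halkivun* is /n/ (coronal), it takes -ar, giving *halkivunar*.

halkivunar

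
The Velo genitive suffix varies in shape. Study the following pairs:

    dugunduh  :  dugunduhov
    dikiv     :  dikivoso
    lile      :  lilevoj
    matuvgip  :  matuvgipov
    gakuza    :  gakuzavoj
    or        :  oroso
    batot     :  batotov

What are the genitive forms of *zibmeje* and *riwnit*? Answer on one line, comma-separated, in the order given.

zibmejevoj, riwnitov

The alternation tracks the final sound of the stem — -ov when the stem ends in a voiceless consonant (*dugunduh*, *matuvgip*, *batot*); -oso when the stem ends in a voiced consonant (*dikiv*, *or*); -voj when the stem ends in a vowel (*lile*, *gakuza*).
*zibmeje*: final sound = /e/, a vowel → -voj → *zibmejevoj*.
*riwnit* — final sound /t/ (a voiceless consonant) → -ov → *riwnitov*.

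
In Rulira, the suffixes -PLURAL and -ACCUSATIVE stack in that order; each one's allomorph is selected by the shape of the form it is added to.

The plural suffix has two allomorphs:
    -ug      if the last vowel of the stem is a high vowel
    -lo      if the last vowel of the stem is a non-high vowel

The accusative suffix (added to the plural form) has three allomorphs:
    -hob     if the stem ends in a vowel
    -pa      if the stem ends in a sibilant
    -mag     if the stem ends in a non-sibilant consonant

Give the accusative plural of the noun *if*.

ifugmag

*if* — last vowel /i/ (a high vowel) → -ug → *ifug*.
The plural form *ifug* — final sound /g/ (a non-sibilant consonant) → -mag → *ifugmag*.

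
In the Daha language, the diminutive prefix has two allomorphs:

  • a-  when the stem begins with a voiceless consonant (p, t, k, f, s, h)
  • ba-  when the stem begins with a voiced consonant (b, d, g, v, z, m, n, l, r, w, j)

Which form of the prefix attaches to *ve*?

ba-

Since the first consonant of *ve* is /v/ (voiced), it takes ba-.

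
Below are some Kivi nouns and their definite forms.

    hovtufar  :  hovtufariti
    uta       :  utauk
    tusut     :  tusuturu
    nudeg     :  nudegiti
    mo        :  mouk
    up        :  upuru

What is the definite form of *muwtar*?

muwtariti

The pattern is voicing of the final sound: -uru when the stem ends in a voiceless consonant (*tusut*, *up*); -iti when the stem ends in a voiced consonant (*hovtufar*, *nudeg*); -uk when the stem ends in a vowel (*uta*, *mo*).
Since the final sound of *muwtar* is /r/ (a voiced consonant), it takes -iti, giving *muwtariti*.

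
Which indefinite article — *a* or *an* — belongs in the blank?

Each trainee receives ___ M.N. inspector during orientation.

an

The indefinite article is chosen by the initial *sound* of the following word, not its spelling.
The initialism *M.N.* is read letter by letter; the first letter, M, is pronounced /ɛm/, which begins with a vowel sound.
So the article is *an*: Each trainee receives an M.N. inspector during orientation.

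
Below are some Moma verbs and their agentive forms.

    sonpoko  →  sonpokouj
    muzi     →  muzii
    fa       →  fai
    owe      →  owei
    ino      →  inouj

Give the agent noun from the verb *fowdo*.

The pattern is rounding harmony: -uj when the last vowel of the stem is a rounded vowel (*sonpoko*, *ino*); -i when the last vowel of the stem is an unrounded vowel (*muzi*, *fa*, *owe*).
Since the last vowel of *fowdo* is /o/ (a rounded vowel), it takes -uj, giving *fowdouj*.

fowdouj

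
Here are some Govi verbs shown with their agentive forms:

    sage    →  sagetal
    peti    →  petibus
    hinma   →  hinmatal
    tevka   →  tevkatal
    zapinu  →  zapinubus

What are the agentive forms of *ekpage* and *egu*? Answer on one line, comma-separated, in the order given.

ekpagetal, egubus

The suffix is conditioned by the last vowel: -bus when the last vowel of the stem is a high vowel (*peti*, *zapinu*); -tal when the last vowel of the stem is a non-high vowel (*sage*, *hinma*, *tevka*).
*ekpage* — last vowel /e/ (a non-high vowel) → -tal → *ekpagetal*.
*egu*: last vowel = /u/, a high vowel → -bus → *egubus*.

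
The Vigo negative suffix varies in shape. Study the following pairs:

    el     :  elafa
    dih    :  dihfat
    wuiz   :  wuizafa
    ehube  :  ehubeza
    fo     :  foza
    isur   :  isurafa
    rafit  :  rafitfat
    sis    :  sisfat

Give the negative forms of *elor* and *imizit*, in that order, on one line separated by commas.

elorafa, imizitfat

Looking at the final sound of each stem: -fat when the stem ends in a voiceless consonant (*dih*, *rafit*, *sis*); -afa when the stem ends in a voiced consonant (*el*, *wuiz*, *isur*); -za when the stem ends in a vowel (*ehube*, *fo*).
*elor* — final sound /r/ (a voiced consonant) → -afa → *elorafa*.
*imizit* — final sound /t/ (a voiceless consonant) → -fat → *imizitfat*.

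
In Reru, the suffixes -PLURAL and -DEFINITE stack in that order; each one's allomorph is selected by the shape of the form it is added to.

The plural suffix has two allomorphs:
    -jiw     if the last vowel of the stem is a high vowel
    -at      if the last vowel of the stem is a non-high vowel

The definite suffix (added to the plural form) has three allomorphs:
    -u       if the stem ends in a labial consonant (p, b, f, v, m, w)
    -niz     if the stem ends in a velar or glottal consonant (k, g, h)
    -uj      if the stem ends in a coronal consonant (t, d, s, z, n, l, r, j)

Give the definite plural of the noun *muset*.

*muset* — last vowel /e/ (a non-high vowel) → -at → *musetat*.
The plural form *musetat* — final consonant /t/ (coronal) → -uj → *musetatuj*.

musetatuj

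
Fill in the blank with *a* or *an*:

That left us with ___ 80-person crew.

an

The indefinite article is chosen by the initial *sound* of the following word, not its spelling.
The number *80* is spoken "eighty", beginning with /ˈeɪti/ — a vowel sound.
So the article is *an*: That left us with an 80-person crew.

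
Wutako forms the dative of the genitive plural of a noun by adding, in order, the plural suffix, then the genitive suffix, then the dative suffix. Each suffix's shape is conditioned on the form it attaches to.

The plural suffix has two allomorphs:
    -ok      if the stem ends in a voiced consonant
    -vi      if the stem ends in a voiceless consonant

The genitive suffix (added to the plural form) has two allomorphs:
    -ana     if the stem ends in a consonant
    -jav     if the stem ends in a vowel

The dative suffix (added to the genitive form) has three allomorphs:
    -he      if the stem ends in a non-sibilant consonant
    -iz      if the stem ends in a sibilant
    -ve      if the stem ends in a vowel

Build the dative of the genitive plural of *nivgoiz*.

*nivgoiz* — final consonant /z/ (voiced) → -ok → *nivgoizok*.
Since the final sound of the plural form *nivgoizok* is /k/ (a consonant), it takes -ana, giving *nivgoizokana*.
Since the final sound of the genitive form *nivgoizokana* is /a/ (a vowel), it takes -ve, giving *nivgoizokanave*.

nivgoizokanave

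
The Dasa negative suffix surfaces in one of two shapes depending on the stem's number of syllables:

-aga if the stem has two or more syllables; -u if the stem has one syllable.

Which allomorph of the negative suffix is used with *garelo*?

-aga

*garelo* (3 syllables) → -aga.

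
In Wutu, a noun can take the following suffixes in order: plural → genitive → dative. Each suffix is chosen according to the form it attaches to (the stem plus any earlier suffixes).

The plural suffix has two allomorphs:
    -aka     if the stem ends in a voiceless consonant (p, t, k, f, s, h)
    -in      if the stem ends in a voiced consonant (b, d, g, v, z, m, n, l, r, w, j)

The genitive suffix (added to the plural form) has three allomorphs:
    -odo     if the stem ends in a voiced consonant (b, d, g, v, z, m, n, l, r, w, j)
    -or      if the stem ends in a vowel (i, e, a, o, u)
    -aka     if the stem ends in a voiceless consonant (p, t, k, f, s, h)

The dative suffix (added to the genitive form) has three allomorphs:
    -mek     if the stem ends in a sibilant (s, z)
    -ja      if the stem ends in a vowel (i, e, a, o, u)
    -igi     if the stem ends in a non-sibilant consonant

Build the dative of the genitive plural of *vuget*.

vugetakaorigi

*vuget* — final consonant /t/ (voiceless) → -aka → *vugetaka*.
The plural form *vugetaka* — final sound /a/ (a vowel) → -or → *vugetakaor*.
Since the final sound of the genitive form *vugetakaor* is /r/ (a non-sibilant consonant), it takes -igi, giving *vugetakaorigi*.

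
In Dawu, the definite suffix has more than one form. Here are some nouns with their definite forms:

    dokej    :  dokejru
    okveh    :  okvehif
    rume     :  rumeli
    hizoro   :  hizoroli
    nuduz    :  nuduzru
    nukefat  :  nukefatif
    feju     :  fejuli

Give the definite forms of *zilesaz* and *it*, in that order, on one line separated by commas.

zilesazru, itif

The pattern is voicing of the final sound: -if when the stem ends in a voiceless consonant (*okveh*, *nukefat*); -ru when the stem ends in a voiced consonant (*dokej*, *nuduz*); -li when the stem ends in a vowel (*rume*, *hizoro*, *feju*).
*zilesaz* — final sound /z/ (a voiced consonant) → -ru → *zilesazru*.
*it*: final sound = /t/, a voiceless consonant → -if → *itif*.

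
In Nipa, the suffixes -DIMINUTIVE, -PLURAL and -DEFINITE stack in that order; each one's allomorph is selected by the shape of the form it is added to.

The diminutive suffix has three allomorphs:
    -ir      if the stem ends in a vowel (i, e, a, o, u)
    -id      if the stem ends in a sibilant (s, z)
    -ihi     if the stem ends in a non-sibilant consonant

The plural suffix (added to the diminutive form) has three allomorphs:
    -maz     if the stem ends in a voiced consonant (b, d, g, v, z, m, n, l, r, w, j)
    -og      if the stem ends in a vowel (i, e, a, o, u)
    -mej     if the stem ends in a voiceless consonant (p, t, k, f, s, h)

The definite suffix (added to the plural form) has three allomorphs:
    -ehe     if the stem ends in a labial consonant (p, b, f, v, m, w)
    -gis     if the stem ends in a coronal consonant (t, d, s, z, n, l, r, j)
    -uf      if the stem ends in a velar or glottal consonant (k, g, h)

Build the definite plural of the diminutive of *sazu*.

*sazu*: final sound = /u/, a vowel → -ir → *sazuir*.
The diminutive form *sazuir* — final sound /r/ (a voiced consonant) → -maz → *sazuirmaz*.
The plural form *sazuirmaz* — final consonant /z/ (coronal) → -gis → *sazuirmazgis*.

sazuirmazgis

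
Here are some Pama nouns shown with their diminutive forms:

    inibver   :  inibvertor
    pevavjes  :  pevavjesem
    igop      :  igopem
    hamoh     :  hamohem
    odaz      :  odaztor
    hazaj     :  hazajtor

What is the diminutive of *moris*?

The alternation tracks the final consonant of the stem — -em when the stem ends in a voiceless consonant (*pevavjes*, *igop*, *hamoh*); -tor when the stem ends in a voiced consonant (*inibver*, *odaz*, *hazaj*).
The final consonant of *moris* is /s/, which is voiceless, so the suffix is -em, giving *morisem*.

morisem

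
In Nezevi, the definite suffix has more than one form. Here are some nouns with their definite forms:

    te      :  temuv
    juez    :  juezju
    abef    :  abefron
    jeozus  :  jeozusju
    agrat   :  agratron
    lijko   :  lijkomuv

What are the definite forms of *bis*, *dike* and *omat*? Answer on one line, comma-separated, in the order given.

The pattern is sibilance of the final sound: -ju when the stem ends in a sibilant (*juez*, *jeozus*); -ron when the stem ends in a non-sibilant consonant (*abef*, *agrat*); -muv when the stem ends in a vowel (*te*, *lijko*).
*bis* — final sound /s/ (a sibilant) → -ju → *bisju*.
Since the final sound of *dike* is /e/ (a vowel), it takes -muv, giving *dikemuv*.
*omat*: final sound = /t/, a non-sibilant consonant → -ron → *omatron*.

bisju, dikemuv, omatron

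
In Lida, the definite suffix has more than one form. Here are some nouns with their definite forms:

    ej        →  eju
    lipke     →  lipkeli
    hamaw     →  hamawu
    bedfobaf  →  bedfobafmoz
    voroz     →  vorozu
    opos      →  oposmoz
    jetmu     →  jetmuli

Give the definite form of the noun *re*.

reli

The alternation tracks the final sound of the stem — -moz when the stem ends in a voiceless consonant (*bedfobaf*, *opos*); -u when the stem ends in a voiced consonant (*ej*, *hamaw*, *voroz*); -li when the stem ends in a vowel (*lipke*, *jetmu*).
Since the final sound of *re* is /e/ (a vowel), it takes -li, giving *reli*.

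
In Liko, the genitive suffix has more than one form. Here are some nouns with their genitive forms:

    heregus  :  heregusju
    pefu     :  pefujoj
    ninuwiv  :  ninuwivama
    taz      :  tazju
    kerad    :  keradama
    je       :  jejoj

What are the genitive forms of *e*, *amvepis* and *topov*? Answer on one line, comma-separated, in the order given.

ejoj, amvepisju, topovama

The suffix is conditioned by the final sound: -ju when the stem ends in a sibilant (*heregus*, *taz*); -ama when the stem ends in a non-sibilant consonant (*ninuwiv*, *kerad*); -joj when the stem ends in a vowel (*pefu*, *je*).
The final sound of *e* is /e/, which is a vowel, so the suffix is -joj, giving *ejoj*.
The final sound of *amvepis* is /s/, which is a sibilant, so the suffix is -ju, giving *amvepisju*.
The final sound of *topov* is /v/, which is a non-sibilant consonant, so the suffix is -ama, giving *topovama*.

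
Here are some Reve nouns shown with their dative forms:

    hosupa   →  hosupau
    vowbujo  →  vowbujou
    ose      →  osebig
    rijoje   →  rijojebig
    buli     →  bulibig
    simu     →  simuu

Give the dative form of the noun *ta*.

The pattern is front/back vowel harmony: -big when the last vowel of the stem is a front vowel (*ose*, *rijoje*, *buli*); -u when the last vowel of the stem is a back vowel (*hosupa*, *vowbujo*, *simu*).
*ta*: last vowel = /a/, a back vowel → -u → *tau*.

tau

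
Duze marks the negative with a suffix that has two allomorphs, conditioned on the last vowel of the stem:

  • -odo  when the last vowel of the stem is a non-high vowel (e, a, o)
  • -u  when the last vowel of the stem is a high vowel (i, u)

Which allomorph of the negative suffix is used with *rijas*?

-odo

*rijas* — last vowel /a/ (a non-high vowel) → -odo.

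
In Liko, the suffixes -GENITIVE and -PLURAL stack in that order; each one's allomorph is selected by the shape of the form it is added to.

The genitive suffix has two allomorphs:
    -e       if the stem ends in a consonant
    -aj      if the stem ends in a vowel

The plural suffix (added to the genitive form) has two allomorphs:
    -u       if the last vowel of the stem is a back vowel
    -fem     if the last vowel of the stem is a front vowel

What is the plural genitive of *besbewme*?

*besbewme*: final sound = /e/, a vowel → -aj → *besbewmeaj*.
The last vowel of the genitive form *besbewmeaj* is /a/, which is a back vowel, so the plural suffix is -u, giving *besbewmeaju*.

besbewmeaju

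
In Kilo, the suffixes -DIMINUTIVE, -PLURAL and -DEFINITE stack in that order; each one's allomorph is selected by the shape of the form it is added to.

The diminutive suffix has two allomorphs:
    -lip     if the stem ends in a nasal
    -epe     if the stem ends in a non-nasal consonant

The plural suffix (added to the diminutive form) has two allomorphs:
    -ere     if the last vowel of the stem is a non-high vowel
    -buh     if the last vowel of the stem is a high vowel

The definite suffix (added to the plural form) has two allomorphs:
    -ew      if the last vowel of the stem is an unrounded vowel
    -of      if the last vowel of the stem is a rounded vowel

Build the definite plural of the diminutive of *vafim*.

vafimlipbuhof

Since the final consonant of *vafim* is /m/ (a nasal), it takes -lip, giving *vafimlip*.
Since the last vowel of the diminutive form *vafimlip* is /i/ (a high vowel), it takes -buh, giving *vafimlipbuh*.
The last vowel of the plural form *vafimlipbuh* is /u/, which is a rounded vowel, so the definite suffix is -of, giving *vafimlipbuhof*.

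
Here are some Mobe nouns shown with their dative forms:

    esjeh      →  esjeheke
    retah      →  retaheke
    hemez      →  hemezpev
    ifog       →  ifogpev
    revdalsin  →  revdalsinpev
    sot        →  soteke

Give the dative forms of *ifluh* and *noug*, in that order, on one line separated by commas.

ifluheke, nougpev

The alternation tracks the final consonant of the stem — -eke when the stem ends in a voiceless consonant (*esjeh*, *retah*, *sot*); -pev when the stem ends in a voiced consonant (*hemez*, *ifog*, *revdalsin*).
Since the final consonant of *ifluh* is /h/ (voiceless), it takes -eke, giving *ifluheke*.
*noug* — final consonant /g/ (voiced) → -pev → *nougpev*.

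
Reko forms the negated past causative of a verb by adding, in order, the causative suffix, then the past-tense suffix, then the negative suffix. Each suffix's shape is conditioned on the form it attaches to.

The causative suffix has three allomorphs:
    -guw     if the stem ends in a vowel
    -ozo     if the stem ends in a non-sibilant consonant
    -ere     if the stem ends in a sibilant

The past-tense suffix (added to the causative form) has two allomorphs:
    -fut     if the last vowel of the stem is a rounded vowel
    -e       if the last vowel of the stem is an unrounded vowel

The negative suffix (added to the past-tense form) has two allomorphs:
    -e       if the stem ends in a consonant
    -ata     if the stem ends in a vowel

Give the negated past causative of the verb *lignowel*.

lignowelozofute

*lignowel* — final sound /l/ (a non-sibilant consonant) → -ozo → *lignowelozo*.
The causative form *lignowelozo*: last vowel = /o/, a rounded vowel → -fut → *lignowelozofut*.
The past-tense form *lignowelozofut* — final sound /t/ (a consonant) → -e → *lignowelozofute*.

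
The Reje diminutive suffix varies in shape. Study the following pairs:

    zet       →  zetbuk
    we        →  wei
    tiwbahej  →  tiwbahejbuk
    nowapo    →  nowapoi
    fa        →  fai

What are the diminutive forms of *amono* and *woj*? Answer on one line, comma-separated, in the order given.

The alternation tracks the final sound of the stem — -buk when the stem ends in a consonant (*zet*, *tiwbahej*); -i when the stem ends in a vowel (*we*, *nowapo*, *fa*).
The final sound of *amono* is /o/, which is a vowel, so the suffix is -i, giving *amonoi*.
The final sound of *woj* is /j/, which is a consonant, so the suffix is -buk, giving *wojbuk*.

amonoi, wojbuk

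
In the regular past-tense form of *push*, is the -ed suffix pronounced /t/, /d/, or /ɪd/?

The stem *push* ends in a voiceless consonant other than /t/.
The -ed suffix is realized as /ɪd/ after /t, d/; as /t/ after other voiceless consonants; and as /d/ after other voiced sounds.
So -ed on *push* is pronounced /t/.

/t/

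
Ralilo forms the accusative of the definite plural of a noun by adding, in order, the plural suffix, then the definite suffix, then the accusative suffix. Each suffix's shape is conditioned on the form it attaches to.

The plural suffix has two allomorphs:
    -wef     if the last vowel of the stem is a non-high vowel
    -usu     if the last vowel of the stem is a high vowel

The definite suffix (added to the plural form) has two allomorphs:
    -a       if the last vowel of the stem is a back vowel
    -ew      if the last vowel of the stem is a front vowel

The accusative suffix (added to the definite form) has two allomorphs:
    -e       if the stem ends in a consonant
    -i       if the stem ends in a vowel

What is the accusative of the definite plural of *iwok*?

*iwok* — last vowel /o/ (a non-high vowel) → -wef → *iwokwef*.
Since the last vowel of the plural form *iwokwef* is /e/ (a front vowel), it takes -ew, giving *iwokwefew*.
Since the final sound of the definite form *iwokwefew* is /w/ (a consonant), it takes -e, giving *iwokwefewe*.

iwokwefewe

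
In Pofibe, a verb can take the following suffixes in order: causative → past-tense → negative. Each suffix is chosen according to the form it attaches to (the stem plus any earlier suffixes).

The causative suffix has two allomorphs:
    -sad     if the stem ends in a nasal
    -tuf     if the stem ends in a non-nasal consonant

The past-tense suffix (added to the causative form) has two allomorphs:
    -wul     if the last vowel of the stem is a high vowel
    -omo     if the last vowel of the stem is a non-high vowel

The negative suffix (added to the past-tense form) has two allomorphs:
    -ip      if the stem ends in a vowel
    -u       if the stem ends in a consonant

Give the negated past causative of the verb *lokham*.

The final consonant of *lokham* is /m/, which is a nasal, so the causative suffix is -sad, giving *lokhamsad*.
The causative form *lokhamsad* — last vowel /a/ (a non-high vowel) → -omo → *lokhamsadomo*.
Since the final sound of the past-tense form *lokhamsadomo* is /o/ (a vowel), it takes -ip, giving *lokhamsadomoip*.

lokhamsadomoip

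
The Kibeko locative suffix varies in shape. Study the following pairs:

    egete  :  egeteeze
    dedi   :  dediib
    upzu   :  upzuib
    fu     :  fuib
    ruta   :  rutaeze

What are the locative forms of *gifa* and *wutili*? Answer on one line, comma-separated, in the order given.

The suffix is conditioned by the last vowel: -ib when the last vowel of the stem is a high vowel (*dedi*, *upzu*, *fu*); -eze when the last vowel of the stem is a non-high vowel (*egete*, *ruta*).
*gifa*: last vowel = /a/, a non-high vowel → -eze → *gifaeze*.
*wutili*: last vowel = /i/, a high vowel → -ib → *wutiliib*.

gifaeze, wutiliib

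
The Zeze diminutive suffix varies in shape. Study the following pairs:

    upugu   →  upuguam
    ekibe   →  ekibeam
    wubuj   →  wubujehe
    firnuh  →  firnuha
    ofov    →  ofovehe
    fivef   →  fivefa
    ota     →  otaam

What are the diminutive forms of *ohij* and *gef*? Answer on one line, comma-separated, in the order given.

The alternation tracks the final sound of the stem — -a when the stem ends in a voiceless consonant (*firnuh*, *fivef*); -ehe when the stem ends in a voiced consonant (*wubuj*, *ofov*); -am when the stem ends in a vowel (*upugu*, *ekibe*, *ota*).
*ohij*: final sound = /j/, a voiced consonant → -ehe → *ohijehe*.
*gef* — final sound /f/ (a voiceless consonant) → -a → *gefa*.

ohijehe, gefa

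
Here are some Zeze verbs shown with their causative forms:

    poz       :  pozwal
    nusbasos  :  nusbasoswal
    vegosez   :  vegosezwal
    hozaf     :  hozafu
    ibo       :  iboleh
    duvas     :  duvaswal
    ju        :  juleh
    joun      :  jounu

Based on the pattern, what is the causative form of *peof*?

peofu

The suffix is conditioned by the final sound: -wal when the stem ends in a sibilant (*poz*, *nusbasos*, *vegosez*, *duvas*); -u when the stem ends in a non-sibilant consonant (*hozaf*, *joun*); -leh when the stem ends in a vowel (*ibo*, *ju*).
*peof*: final sound = /f/, a non-sibilant consonant → -u → *peofu*.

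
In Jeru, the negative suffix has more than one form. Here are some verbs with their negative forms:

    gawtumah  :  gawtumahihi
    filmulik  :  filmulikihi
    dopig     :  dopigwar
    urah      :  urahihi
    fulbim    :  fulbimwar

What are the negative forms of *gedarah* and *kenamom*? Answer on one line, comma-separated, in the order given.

gedarahihi, kenamomwar

The suffix is conditioned by the final consonant: -ihi when the stem ends in a voiceless consonant (*gawtumah*, *filmulik*, *urah*); -war when the stem ends in a voiced consonant (*dopig*, *fulbim*).
The final consonant of *gedarah* is /h/, which is voiceless, so the suffix is -ihi, giving *gedarahihi*.
Since the final consonant of *kenamom* is /m/ (voiced), it takes -war, giving *kenamomwar*.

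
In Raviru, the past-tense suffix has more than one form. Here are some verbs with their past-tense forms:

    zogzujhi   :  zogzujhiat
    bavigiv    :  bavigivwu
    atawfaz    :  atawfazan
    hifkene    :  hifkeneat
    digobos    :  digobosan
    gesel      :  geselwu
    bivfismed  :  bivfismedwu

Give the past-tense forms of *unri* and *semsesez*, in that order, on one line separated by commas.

The alternation tracks the final sound of the stem — -an when the stem ends in a sibilant (*atawfaz*, *digobos*); -wu when the stem ends in a non-sibilant consonant (*bavigiv*, *gesel*, *bivfismed*); -at when the stem ends in a vowel (*zogzujhi*, *hifkene*).
The final sound of *unri* is /i/, which is a vowel, so the suffix is -at, giving *unriat*.
*semsesez*: final sound = /z/, a sibilant → -an → *semsesezan*.

unriat, semsesezan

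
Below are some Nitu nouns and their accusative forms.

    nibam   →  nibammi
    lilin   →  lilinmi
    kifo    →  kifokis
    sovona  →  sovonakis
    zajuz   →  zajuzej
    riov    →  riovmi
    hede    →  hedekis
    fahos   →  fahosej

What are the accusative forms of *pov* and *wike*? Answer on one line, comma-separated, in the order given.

povmi, wikekis

The alternation tracks the final sound of the stem — -ej when the stem ends in a sibilant (*zajuz*, *fahos*); -mi when the stem ends in a non-sibilant consonant (*nibam*, *lilin*, *riov*); -kis when the stem ends in a vowel (*kifo*, *sovona*, *hede*).
The final sound of *pov* is /v/, which is a non-sibilant consonant, so the suffix is -mi, giving *povmi*.
The final sound of *wike* is /e/, which is a vowel, so the suffix is -kis, giving *wikekis*.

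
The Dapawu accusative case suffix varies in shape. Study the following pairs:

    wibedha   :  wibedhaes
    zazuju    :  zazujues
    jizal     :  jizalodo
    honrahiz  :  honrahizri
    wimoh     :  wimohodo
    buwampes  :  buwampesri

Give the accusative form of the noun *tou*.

toues

The alternation tracks the final sound of the stem — -ri when the stem ends in a sibilant (*honrahiz*, *buwampes*); -odo when the stem ends in a non-sibilant consonant (*jizal*, *wimoh*); -es when the stem ends in a vowel (*wibedha*, *zazuju*).
*tou*: final sound = /u/, a vowel → -es → *toues*.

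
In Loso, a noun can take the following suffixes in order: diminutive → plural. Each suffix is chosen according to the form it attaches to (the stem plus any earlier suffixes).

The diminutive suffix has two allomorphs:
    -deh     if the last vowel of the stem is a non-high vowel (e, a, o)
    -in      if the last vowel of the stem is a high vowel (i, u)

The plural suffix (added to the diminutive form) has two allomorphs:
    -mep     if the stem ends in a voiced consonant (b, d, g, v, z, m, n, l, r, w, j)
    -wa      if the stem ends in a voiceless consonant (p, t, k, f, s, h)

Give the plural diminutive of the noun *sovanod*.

*sovanod* — last vowel /o/ (a non-high vowel) → -deh → *sovanoddeh*.
Since the final consonant of the diminutive form *sovanoddeh* is /h/ (voiceless), it takes -wa, giving *sovanoddehwa*.

sovanoddehwa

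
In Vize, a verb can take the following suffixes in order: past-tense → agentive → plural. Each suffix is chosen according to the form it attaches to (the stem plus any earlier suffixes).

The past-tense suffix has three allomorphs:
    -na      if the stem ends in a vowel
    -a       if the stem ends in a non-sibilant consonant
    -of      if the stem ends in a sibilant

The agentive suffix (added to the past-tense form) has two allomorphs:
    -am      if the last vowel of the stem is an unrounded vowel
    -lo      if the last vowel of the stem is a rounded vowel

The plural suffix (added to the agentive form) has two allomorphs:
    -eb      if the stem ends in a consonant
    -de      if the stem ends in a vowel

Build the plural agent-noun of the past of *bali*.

balinaameb

Since the final sound of *bali* is /i/ (a vowel), it takes -na, giving *balina*.
Since the last vowel of the past-tense form *balina* is /a/ (an unrounded vowel), it takes -am, giving *balinaam*.
The final sound of the agentive form *balinaam* is /m/, which is a consonant, so the plural suffix is -eb, giving *balinaameb*.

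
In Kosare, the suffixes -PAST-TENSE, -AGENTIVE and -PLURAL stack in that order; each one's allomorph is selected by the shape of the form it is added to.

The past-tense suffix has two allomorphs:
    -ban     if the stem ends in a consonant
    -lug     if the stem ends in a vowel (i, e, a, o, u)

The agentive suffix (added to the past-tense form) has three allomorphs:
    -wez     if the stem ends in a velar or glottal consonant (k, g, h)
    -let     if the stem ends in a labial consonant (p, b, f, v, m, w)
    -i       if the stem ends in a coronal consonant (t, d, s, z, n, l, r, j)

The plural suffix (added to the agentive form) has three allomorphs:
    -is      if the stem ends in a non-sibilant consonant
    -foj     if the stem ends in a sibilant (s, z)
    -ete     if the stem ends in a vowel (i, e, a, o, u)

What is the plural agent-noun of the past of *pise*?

piselugwezfoj

*pise* — final sound /e/ (a vowel) → -lug → *piselug*.
The final consonant of the past-tense form *piselug* is /g/, which is velar/glottal, so the agentive suffix is -wez, giving *piselugwez*.
The agentive form *piselugwez* — final sound /z/ (a sibilant) → -foj → *piselugwezfoj*.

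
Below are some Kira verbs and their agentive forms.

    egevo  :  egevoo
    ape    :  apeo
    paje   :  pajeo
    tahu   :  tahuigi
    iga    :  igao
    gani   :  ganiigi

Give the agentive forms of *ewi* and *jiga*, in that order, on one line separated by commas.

The suffix is conditioned by the last vowel: -igi when the last vowel of the stem is a high vowel (*tahu*, *gani*); -o when the last vowel of the stem is a non-high vowel (*egevo*, *ape*, *paje*, *iga*).
*ewi*: last vowel = /i/, a high vowel → -igi → *ewiigi*.
*jiga* — last vowel /a/ (a non-high vowel) → -o → *jigao*.

ewiigi, jigao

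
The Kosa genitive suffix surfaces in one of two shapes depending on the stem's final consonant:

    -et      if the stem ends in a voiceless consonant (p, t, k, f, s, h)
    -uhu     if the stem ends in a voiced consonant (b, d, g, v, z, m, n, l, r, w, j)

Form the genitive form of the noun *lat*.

latet

*lat*: final consonant = /t/, voiceless → -et → *latet*.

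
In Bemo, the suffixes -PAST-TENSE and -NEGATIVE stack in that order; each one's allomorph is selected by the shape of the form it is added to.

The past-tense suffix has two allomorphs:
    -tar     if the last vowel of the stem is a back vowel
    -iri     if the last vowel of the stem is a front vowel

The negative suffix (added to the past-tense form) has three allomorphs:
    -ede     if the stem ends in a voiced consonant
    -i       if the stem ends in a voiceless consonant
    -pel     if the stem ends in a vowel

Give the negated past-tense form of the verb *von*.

Since the last vowel of *von* is /o/ (a back vowel), it takes -tar, giving *vontar*.
Since the final sound of the past-tense form *vontar* is /r/ (a voiced consonant), it takes -ede, giving *vontarede*.

vontarede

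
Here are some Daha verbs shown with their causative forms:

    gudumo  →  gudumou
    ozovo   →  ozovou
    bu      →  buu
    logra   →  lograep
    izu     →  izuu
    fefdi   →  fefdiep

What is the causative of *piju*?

pijuu

The suffix is conditioned by the last vowel: -u when the last vowel of the stem is a rounded vowel (*gudumo*, *ozovo*, *bu*, *izu*); -ep when the last vowel of the stem is an unrounded vowel (*logra*, *fefdi*).
*piju* — last vowel /u/ (a rounded vowel) → -u → *pijuu*.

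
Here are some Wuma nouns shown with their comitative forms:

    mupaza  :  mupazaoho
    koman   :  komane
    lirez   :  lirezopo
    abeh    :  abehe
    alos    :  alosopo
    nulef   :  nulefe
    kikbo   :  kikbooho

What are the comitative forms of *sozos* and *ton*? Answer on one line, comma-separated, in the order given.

sozosopo, tone

The alternation tracks the final sound of the stem — -opo when the stem ends in a sibilant (*lirez*, *alos*); -e when the stem ends in a non-sibilant consonant (*koman*, *abeh*, *nulef*); -oho when the stem ends in a vowel (*mupaza*, *kikbo*).
The final sound of *sozos* is /s/, which is a sibilant, so the suffix is -opo, giving *sozosopo*.
The final sound of *ton* is /n/, which is a non-sibilant consonant, so the suffix is -e, giving *tone*.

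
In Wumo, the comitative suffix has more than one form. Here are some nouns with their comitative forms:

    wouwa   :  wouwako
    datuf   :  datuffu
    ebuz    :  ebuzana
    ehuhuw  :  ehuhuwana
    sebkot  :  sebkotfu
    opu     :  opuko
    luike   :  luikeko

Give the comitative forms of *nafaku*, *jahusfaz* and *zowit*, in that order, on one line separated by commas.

nafakuko, jahusfazana, zowitfu

Looking at the final sound of each stem: -fu when the stem ends in a voiceless consonant (*datuf*, *sebkot*); -ana when the stem ends in a voiced consonant (*ebuz*, *ehuhuw*); -ko when the stem ends in a vowel (*wouwa*, *opu*, *luike*).
*nafaku*: final sound = /u/, a vowel → -ko → *nafakuko*.
Since the final sound of *jahusfaz* is /z/ (a voiced consonant), it takes -ana, giving *jahusfazana*.
The final sound of *zowit* is /t/, which is a voiceless consonant, so the suffix is -fu, giving *zowitfu*.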